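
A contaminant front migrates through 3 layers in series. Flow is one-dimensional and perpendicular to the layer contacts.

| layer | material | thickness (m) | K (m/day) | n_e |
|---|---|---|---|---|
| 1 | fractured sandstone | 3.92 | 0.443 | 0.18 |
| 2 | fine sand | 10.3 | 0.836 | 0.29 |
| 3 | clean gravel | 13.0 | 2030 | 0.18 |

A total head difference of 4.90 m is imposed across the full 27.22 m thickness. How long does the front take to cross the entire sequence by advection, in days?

26.1

With flow normal to the layers, continuity requires the same specific discharge q through every layer.
Σ(b_i/K_i) = 3.92/0.443 + 10.3/0.836 + 13.0/2030 = 21.18 d.
q = Δh / Σ(b_i/K_i) = 4.90 / 21.18 = 0.2314 m/day.
In each layer the seepage velocity is v_i = q/n_i, so the layer transit time is t_i = b_i·n_i / q:
  layer 1 (fractured sandstone): t_1 = 3.92 × 0.18 / 0.2314 = 3.049 d
  layer 2 (fine sand): t_2 = 10.3 × 0.29 / 0.2314 = 12.91 d
  layer 3 (clean gravel): t_3 = 13.0 × 0.18 / 0.2314 = 10.11 d
Total t = Σ t_i = 26.07 days.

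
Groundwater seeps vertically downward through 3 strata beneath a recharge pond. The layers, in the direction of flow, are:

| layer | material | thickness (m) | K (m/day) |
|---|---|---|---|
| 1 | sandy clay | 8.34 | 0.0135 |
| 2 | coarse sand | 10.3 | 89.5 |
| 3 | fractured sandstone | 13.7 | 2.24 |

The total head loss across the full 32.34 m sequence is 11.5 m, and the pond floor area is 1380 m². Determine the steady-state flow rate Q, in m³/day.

Flow is perpendicular to layering, so the layers act in series and the equivalent K is the thickness-weighted harmonic mean.
Total thickness L = 8.34 + 10.3 + 13.7 = 32.34 m.
Σ(b_i/K_i) = 8.34/0.0135 + 10.3/89.5 + 13.7/2.24 = 624.0 d.
K_eq = L / Σ(b_i/K_i) = 32.34 / 624.0 = 0.05183 m/day.
Q = K_eq · A · (Δh/L) = 0.05183 × 1380 × (11.5/32.34) = 25.43 m³/day.

25.4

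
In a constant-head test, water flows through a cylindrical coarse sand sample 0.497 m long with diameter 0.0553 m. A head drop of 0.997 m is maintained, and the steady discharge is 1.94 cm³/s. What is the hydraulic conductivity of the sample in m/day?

Cross-sectional area A = π·(d/2)² = π × (0.0553/2)² = 0.002402 m².
Convert discharge: 1.94 cm³/s = 1.940e-06 m³/s.
Darcy's law rearranged: K = Q·L / (A·Δh) = 1.940e-06 × 0.497 / (0.002402 × 0.997) = 0.0004026 m/s = 34.79 m/day.

34.8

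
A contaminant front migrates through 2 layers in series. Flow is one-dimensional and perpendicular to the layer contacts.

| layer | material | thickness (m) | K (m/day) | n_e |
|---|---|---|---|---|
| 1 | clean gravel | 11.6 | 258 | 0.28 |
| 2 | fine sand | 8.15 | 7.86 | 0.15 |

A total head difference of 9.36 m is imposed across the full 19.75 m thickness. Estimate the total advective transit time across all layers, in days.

0.517

With flow normal to the layers, continuity requires the same specific discharge q through every layer.
Σ(b_i/K_i) = 11.6/258 + 8.15/7.86 = 1.082 d.
q = Δh / Σ(b_i/K_i) = 9.36 / 1.082 = 8.652 m/day.
In each layer the seepage velocity is v_i = q/n_i, so the layer transit time is t_i = b_i·n_i / q:
  layer 1 (clean gravel): t_1 = 11.6 × 0.28 / 8.652 = 0.3754 d
  layer 2 (fine sand): t_2 = 8.15 × 0.15 / 8.652 = 0.1413 d
Total t = Σ t_i = 0.5167 days.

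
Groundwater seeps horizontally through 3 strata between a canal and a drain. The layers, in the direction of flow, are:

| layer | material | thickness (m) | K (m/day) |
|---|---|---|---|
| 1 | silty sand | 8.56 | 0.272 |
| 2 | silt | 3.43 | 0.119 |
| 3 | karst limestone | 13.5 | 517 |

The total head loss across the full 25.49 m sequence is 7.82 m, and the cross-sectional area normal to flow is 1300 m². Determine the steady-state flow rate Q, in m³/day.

169

Flow is perpendicular to layering, so the layers act in series and the equivalent K is the thickness-weighted harmonic mean.
Total thickness L = 8.56 + 3.43 + 13.5 = 25.49 m.
Σ(b_i/K_i) = 8.56/0.272 + 3.43/0.119 + 13.5/517 = 60.32 d.
K_eq = L / Σ(b_i/K_i) = 25.49 / 60.32 = 0.4226 m/day.
Q = K_eq · A · (Δh/L) = 0.4226 × 1300 × (7.82/25.49) = 168.5 m³/day.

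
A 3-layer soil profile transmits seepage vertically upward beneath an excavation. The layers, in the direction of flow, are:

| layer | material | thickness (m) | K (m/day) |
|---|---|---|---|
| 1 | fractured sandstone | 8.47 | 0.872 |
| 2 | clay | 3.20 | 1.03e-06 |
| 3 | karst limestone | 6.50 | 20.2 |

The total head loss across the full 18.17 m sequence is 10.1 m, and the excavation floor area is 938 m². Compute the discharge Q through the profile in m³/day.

Flow is perpendicular to layering, so the layers act in series and the equivalent K is the thickness-weighted harmonic mean.
Total thickness L = 8.47 + 3.20 + 6.50 = 18.17 m.
Σ(b_i/K_i) = 8.47/0.872 + 3.20/1.03e-06 + 6.50/20.2 = 3.107e+06 d.
K_eq = L / Σ(b_i/K_i) = 18.17 / 3.107e+06 = 5.848e-06 m/day.
Q = K_eq · A · (Δh/L) = 5.848e-06 × 938 × (10.1/18.17) = 0.003049 m³/day.

0.00305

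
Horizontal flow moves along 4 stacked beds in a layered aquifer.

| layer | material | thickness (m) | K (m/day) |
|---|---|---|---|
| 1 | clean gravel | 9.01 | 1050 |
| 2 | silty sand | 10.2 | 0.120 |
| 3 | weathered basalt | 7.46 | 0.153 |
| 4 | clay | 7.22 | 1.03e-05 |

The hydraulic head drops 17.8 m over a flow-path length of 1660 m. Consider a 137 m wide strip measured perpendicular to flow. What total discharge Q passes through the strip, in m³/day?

Flow is parallel to layering, so each bed carries its own Darcy discharge and the transmissivities add.
Σ(K_i·b_i) = 1050×9.01 + 0.120×10.2 + 0.153×7.46 + 1.03e-05×7.22 = 9463 m²/day.
Hydraulic gradient i = Δh / L = 17.8 / 1660 = 0.01072.
Q = Σ(K_i·b_i) · W · i = 9463 × 137 × 0.01072 = 13901 m³/day.

13900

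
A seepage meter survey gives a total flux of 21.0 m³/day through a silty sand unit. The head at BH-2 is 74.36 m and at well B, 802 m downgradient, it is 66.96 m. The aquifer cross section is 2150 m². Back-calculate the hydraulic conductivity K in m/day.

1.06

Hydraulic gradient i = (74.36 − 66.96) / 802 = 7.4 / 802 = 0.009227.
From Q = K·A·i, K = Q / (A·i) = 21.0 / (2150 × 0.009227) = 1.059 m/day.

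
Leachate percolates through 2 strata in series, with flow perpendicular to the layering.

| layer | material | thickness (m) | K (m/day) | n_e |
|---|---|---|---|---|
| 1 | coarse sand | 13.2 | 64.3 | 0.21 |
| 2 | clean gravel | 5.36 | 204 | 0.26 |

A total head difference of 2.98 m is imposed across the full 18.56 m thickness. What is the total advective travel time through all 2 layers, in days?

With flow normal to the layers, continuity requires the same specific discharge q through every layer.
Σ(b_i/K_i) = 13.2/64.3 + 5.36/204 = 0.2316 d.
q = Δh / Σ(b_i/K_i) = 2.98 / 0.2316 = 12.87 m/day.
In each layer the seepage velocity is v_i = q/n_i, so the layer transit time is t_i = b_i·n_i / q:
  layer 1 (coarse sand): t_1 = 13.2 × 0.21 / 12.87 = 0.2154 d
  layer 2 (clean gravel): t_2 = 5.36 × 0.26 / 12.87 = 0.1083 d
Total t = Σ t_i = 0.3237 days.

0.324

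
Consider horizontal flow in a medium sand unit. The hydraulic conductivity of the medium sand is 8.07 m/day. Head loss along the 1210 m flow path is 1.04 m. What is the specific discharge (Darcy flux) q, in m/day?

0.00694

Hydraulic gradient i = Δh / L = 1.04 / 1210 = 0.0008595.
Specific discharge q = K · i = 8.070 × 0.0008595 = 0.006936 m/day.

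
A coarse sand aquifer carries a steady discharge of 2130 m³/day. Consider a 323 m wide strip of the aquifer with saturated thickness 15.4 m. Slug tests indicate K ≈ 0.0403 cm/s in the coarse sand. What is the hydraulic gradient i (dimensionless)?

0.0123

Convert K: 0.0403 cm/s × 864 = 34.82 m/day.
Cross-sectional area A = 323 × 15.4 = 4974 m².
From Q = K·A·i, i = Q / (K·A) = 2130 / (34.82 × 4974) = 0.01230.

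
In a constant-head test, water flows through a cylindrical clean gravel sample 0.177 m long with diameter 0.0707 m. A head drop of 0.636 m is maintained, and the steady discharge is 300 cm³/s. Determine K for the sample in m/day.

Cross-sectional area A = π·(d/2)² = π × (0.0707/2)² = 0.003926 m².
Convert discharge: 300 cm³/s = 0.0003000 m³/s.
Darcy's law rearranged: K = Q·L / (A·Δh) = 0.0003000 × 0.177 / (0.003926 × 0.636) = 0.02127 m/s = 1837 m/day.

1840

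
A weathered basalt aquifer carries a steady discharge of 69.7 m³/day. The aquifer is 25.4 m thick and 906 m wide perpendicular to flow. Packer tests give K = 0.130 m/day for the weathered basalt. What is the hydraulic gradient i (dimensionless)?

0.0233

Cross-sectional area A = 906 × 25.4 = 23012 m².
From Q = K·A·i, i = Q / (K·A) = 69.7 / (0.1300 × 23012) = 0.02330.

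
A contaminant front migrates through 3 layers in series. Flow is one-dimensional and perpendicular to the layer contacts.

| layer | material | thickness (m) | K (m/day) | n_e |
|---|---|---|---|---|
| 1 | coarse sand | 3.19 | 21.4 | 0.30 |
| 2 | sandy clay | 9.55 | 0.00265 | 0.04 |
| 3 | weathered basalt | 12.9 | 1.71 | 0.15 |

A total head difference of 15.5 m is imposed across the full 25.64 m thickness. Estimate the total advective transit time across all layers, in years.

With flow normal to the layers, continuity requires the same specific discharge q through every layer.
Σ(b_i/K_i) = 3.19/21.4 + 9.55/0.00265 + 12.9/1.71 = 3611 d.
q = Δh / Σ(b_i/K_i) = 15.5 / 3611 = 0.004292 m/day.
In each layer the seepage velocity is v_i = q/n_i, so the layer transit time is t_i = b_i·n_i / q:
  layer 1 (coarse sand): t_1 = 3.19 × 0.30 / 0.004292 = 223.0 d
  layer 2 (sandy clay): t_2 = 9.55 × 0.04 / 0.004292 = 89.01 d
  layer 3 (weathered basalt): t_3 = 12.9 × 0.15 / 0.004292 = 450.9 d
Total t = Σ t_i = 762.8 days = 2.089 years.

2.09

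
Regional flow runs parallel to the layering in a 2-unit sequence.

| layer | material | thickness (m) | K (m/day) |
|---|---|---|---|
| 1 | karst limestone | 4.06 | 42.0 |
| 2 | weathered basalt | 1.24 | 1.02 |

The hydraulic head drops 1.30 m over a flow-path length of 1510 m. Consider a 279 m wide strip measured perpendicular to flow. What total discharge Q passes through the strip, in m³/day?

41.3

Flow is parallel to layering, so each bed carries its own Darcy discharge and the transmissivities add.
Σ(K_i·b_i) = 42.0×4.06 + 1.02×1.24 = 171.8 m²/day.
Hydraulic gradient i = Δh / L = 1.30 / 1510 = 0.0008609.
Q = Σ(K_i·b_i) · W · i = 171.8 × 279 × 0.0008609 = 41.26 m³/day.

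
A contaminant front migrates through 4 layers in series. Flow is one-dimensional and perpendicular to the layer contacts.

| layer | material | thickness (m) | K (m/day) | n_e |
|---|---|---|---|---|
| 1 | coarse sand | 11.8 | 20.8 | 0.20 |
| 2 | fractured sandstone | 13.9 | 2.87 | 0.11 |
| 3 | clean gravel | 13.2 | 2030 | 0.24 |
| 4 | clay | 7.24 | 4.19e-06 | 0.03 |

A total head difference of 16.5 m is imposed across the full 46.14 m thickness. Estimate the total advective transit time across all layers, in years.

With flow normal to the layers, continuity requires the same specific discharge q through every layer.
Σ(b_i/K_i) = 11.8/20.8 + 13.9/2.87 + 13.2/2030 + 7.24/4.19e-06 = 1.728e+06 d.
q = Δh / Σ(b_i/K_i) = 16.5 / 1.728e+06 = 9.549e-06 m/day.
In each layer the seepage velocity is v_i = q/n_i, so the layer transit time is t_i = b_i·n_i / q:
  layer 1 (coarse sand): t_1 = 11.8 × 0.20 / 9.549e-06 = 2.471e+05 d
  layer 2 (fractured sandstone): t_2 = 13.9 × 0.11 / 9.549e-06 = 1.601e+05 d
  layer 3 (clean gravel): t_3 = 13.2 × 0.24 / 9.549e-06 = 3.318e+05 d
  layer 4 (clay): t_4 = 7.24 × 0.03 / 9.549e-06 = 22746 d
Total t = Σ t_i = 7.618e+05 days = 2086 years.

2090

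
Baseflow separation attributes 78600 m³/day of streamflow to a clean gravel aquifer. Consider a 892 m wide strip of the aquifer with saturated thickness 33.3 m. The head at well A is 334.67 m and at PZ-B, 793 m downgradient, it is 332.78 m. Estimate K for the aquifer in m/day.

1110

Cross-sectional area A = 892 × 33.3 = 29704 m².
Hydraulic gradient i = (334.67 − 332.78) / 793 = 1.89 / 793 = 0.002383.
From Q = K·A·i, K = Q / (A·i) = 78600 / (29704 × 0.002383) = 1110 m/day.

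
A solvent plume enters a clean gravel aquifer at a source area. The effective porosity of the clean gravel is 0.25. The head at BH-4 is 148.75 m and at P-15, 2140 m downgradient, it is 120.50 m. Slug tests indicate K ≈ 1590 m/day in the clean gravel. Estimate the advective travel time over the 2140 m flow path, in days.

25.5

Hydraulic gradient i = (148.75 − 120.50) / 2140 = 28.25 / 2140 = 0.01320.
Darcy flux q = K · i = 1590 × 0.01320 = 20.99 m/day.
Seepage velocity v = q / n_e = 20.99 / 0.25 = 83.96 m/day.
Travel time t = L / v = 2140 / 83.96 = 25.49 days.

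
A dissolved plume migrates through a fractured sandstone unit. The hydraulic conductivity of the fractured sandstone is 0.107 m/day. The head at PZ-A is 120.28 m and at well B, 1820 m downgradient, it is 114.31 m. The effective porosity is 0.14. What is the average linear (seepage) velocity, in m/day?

0.00251

Hydraulic gradient i = (120.28 − 114.31) / 1820 = 5.97 / 1820 = 0.003280.
Darcy flux q = K · i = 0.1070 × 0.003280 = 0.0003510 m/day.
Seepage velocity v = q / n_e = 0.0003510 / 0.14 = 0.002507 m/day.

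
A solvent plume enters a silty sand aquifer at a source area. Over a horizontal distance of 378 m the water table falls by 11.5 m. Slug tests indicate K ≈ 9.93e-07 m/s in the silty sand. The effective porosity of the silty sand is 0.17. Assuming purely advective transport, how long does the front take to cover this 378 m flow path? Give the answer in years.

Convert K: 9.93e-07 m/s × 86400 = 0.08580 m/day.
Hydraulic gradient i = Δh / L = 11.5 / 378 = 0.03042.
Darcy flux q = K · i = 0.08580 × 0.03042 = 0.002610 m/day.
Seepage velocity v = q / n_e = 0.002610 / 0.17 = 0.01535 m/day.
Travel time t = L / v = 378 / 0.01535 = 24619 days = 67.40 years.

67.4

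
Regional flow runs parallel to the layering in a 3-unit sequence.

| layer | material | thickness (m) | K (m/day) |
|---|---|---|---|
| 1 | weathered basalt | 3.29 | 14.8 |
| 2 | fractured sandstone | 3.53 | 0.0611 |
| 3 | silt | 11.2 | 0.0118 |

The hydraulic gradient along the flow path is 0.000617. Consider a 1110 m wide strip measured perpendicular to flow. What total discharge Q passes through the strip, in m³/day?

Flow is parallel to layering, so each bed carries its own Darcy discharge and the transmissivities add.
Σ(K_i·b_i) = 14.8×3.29 + 0.0611×3.53 + 0.0118×11.2 = 49.04 m²/day.
Hydraulic gradient i = 0.000617.
Q = Σ(K_i·b_i) · W · i = 49.04 × 1110 × 0.0006170 = 33.59 m³/day.

33.6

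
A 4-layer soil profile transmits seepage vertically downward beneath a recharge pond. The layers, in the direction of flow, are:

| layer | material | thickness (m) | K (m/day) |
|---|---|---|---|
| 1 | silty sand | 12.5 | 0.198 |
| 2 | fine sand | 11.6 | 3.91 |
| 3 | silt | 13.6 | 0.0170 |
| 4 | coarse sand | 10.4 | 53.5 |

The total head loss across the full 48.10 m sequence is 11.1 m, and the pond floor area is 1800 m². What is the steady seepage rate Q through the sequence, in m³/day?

23.1

Flow is perpendicular to layering, so the layers act in series and the equivalent K is the thickness-weighted harmonic mean.
Total thickness L = 12.5 + 11.6 + 13.6 + 10.4 = 48.10 m.
Σ(b_i/K_i) = 12.5/0.198 + 11.6/3.91 + 13.6/0.0170 + 10.4/53.5 = 866.3 d.
K_eq = L / Σ(b_i/K_i) = 48.10 / 866.3 = 0.05552 m/day.
Q = K_eq · A · (Δh/L) = 0.05552 × 1800 × (11.1/48.10) = 23.06 m³/day.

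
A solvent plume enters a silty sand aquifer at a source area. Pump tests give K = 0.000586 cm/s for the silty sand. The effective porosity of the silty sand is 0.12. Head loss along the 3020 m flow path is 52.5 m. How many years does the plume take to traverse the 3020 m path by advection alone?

Convert K: 0.000586 cm/s × 864 = 0.5063 m/day.
Hydraulic gradient i = Δh / L = 52.5 / 3020 = 0.01738.
Darcy flux q = K · i = 0.5063 × 0.01738 = 0.008802 m/day.
Seepage velocity v = q / n_e = 0.008802 / 0.12 = 0.07335 m/day.
Travel time t = L / v = 3020 / 0.07335 = 41174 days = 112.7 years.

113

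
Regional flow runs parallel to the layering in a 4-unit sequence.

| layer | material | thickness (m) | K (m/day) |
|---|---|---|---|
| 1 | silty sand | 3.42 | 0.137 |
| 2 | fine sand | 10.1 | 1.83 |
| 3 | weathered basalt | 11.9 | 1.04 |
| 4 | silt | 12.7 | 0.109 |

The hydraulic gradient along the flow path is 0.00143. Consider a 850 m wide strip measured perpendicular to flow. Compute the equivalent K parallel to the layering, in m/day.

Flow is parallel to layering, so each bed carries its own Darcy discharge and the transmissivities add.
Σ(K_i·b_i) = 0.137×3.42 + 1.83×10.1 + 1.04×11.9 + 0.109×12.7 = 32.71 m²/day.
Total thickness b = 38.12 m, so K_eq = Σ(K_i·b_i)/b = 0.8581 m/day.

0.858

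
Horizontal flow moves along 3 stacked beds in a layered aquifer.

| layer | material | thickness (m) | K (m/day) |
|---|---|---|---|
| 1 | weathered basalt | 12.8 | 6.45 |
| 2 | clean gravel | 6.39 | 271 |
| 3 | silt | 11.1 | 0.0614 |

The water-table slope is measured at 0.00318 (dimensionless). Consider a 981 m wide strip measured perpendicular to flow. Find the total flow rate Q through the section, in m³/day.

Flow is parallel to layering, so each bed carries its own Darcy discharge and the transmissivities add.
Σ(K_i·b_i) = 6.45×12.8 + 271×6.39 + 0.0614×11.1 = 1815 m²/day.
Hydraulic gradient i = 0.00318.
Q = Σ(K_i·b_i) · W · i = 1815 × 981 × 0.003180 = 5662 m³/day.

5660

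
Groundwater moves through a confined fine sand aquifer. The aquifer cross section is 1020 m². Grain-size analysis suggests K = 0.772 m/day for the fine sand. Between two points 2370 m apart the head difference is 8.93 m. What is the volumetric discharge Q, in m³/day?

Hydraulic gradient i = Δh / L = 8.93 / 2370 = 0.003768.
Darcy's law: Q = K · A · i = 0.7720 × 1020 × 0.003768 = 2.967 m³/day.

2.97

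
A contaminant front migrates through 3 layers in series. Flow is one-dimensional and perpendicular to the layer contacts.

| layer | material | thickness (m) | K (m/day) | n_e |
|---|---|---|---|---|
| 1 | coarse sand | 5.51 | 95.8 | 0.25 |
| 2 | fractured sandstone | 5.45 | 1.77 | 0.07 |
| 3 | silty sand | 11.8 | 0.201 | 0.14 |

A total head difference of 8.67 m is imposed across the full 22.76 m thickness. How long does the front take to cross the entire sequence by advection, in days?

24.3

With flow normal to the layers, continuity requires the same specific discharge q through every layer.
Σ(b_i/K_i) = 5.51/95.8 + 5.45/1.77 + 11.8/0.201 = 61.84 d.
q = Δh / Σ(b_i/K_i) = 8.67 / 61.84 = 0.1402 m/day.
In each layer the seepage velocity is v_i = q/n_i, so the layer transit time is t_i = b_i·n_i / q:
  layer 1 (coarse sand): t_1 = 5.51 × 0.25 / 0.1402 = 9.826 d
  layer 2 (fractured sandstone): t_2 = 5.45 × 0.07 / 0.1402 = 2.721 d
  layer 3 (silty sand): t_3 = 11.8 × 0.14 / 0.1402 = 11.78 d
Total t = Σ t_i = 24.33 days.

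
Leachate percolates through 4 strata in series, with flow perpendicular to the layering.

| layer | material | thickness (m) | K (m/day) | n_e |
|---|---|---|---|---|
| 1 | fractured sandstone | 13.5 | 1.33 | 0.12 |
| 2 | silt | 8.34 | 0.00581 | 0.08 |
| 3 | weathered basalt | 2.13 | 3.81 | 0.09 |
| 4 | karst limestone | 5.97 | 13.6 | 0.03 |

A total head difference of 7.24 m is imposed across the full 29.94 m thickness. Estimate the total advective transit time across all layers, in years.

1.45

With flow normal to the layers, continuity requires the same specific discharge q through every layer.
Σ(b_i/K_i) = 13.5/1.33 + 8.34/0.00581 + 2.13/3.81 + 5.97/13.6 = 1447 d.
q = Δh / Σ(b_i/K_i) = 7.24 / 1447 = 0.005005 m/day.
In each layer the seepage velocity is v_i = q/n_i, so the layer transit time is t_i = b_i·n_i / q:
  layer 1 (fractured sandstone): t_1 = 13.5 × 0.12 / 0.005005 = 323.7 d
  layer 2 (silt): t_2 = 8.34 × 0.08 / 0.005005 = 133.3 d
  layer 3 (weathered basalt): t_3 = 2.13 × 0.09 / 0.005005 = 38.30 d
  layer 4 (karst limestone): t_4 = 5.97 × 0.03 / 0.005005 = 35.79 d
Total t = Σ t_i = 531.1 days = 1.454 years.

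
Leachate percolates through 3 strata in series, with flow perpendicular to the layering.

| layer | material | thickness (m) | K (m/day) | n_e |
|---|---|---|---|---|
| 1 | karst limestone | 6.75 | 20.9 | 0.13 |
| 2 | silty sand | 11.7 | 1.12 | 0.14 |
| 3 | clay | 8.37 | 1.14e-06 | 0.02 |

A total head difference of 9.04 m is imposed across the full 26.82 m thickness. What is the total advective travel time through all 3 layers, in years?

5970

With flow normal to the layers, continuity requires the same specific discharge q through every layer.
Σ(b_i/K_i) = 6.75/20.9 + 11.7/1.12 + 8.37/1.14e-06 = 7.342e+06 d.
q = Δh / Σ(b_i/K_i) = 9.04 / 7.342e+06 = 1.231e-06 m/day.
In each layer the seepage velocity is v_i = q/n_i, so the layer transit time is t_i = b_i·n_i / q:
  layer 1 (karst limestone): t_1 = 6.75 × 0.13 / 1.231e-06 = 7.127e+05 d
  layer 2 (silty sand): t_2 = 11.7 × 0.14 / 1.231e-06 = 1.330e+06 d
  layer 3 (clay): t_3 = 8.37 × 0.02 / 1.231e-06 = 1.360e+05 d
Total t = Σ t_i = 2.179e+06 days = 5966 years.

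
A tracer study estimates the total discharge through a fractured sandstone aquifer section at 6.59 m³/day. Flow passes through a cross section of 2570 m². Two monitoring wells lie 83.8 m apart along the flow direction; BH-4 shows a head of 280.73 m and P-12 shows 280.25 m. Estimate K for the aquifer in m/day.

Hydraulic gradient i = (280.73 − 280.25) / 83.8 = 0.48 / 83.8 = 0.005728.
From Q = K·A·i, K = Q / (A·i) = 6.59 / (2570 × 0.005728) = 0.4477 m/day.

0.448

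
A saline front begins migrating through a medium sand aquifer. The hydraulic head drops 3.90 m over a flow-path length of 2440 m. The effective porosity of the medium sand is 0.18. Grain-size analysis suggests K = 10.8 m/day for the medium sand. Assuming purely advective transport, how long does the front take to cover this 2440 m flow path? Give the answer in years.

69.7

Hydraulic gradient i = Δh / L = 3.90 / 2440 = 0.001598.
Darcy flux q = K · i = 10.80 × 0.001598 = 0.01726 m/day.
Seepage velocity v = q / n_e = 0.01726 / 0.18 = 0.09590 m/day.
Travel time t = L / v = 2440 / 0.09590 = 25443 days = 69.66 years.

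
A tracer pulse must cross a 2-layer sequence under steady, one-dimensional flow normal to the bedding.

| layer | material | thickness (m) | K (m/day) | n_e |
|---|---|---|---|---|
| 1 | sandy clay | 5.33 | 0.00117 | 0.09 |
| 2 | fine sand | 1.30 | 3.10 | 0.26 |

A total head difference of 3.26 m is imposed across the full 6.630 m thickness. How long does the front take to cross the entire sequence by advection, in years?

With flow normal to the layers, continuity requires the same specific discharge q through every layer.
Σ(b_i/K_i) = 5.33/0.00117 + 1.30/3.10 = 4556 d.
q = Δh / Σ(b_i/K_i) = 3.26 / 4556 = 0.0007155 m/day.
In each layer the seepage velocity is v_i = q/n_i, so the layer transit time is t_i = b_i·n_i / q:
  layer 1 (sandy clay): t_1 = 5.33 × 0.09 / 0.0007155 = 670.4 d
  layer 2 (fine sand): t_2 = 1.30 × 0.26 / 0.0007155 = 472.4 d
Total t = Σ t_i = 1143 days = 3.129 years.

3.13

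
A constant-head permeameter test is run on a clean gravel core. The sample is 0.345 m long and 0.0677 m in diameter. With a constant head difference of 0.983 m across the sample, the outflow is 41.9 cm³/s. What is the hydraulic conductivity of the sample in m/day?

353

Cross-sectional area A = π·(d/2)² = π × (0.0677/2)² = 0.003600 m².
Convert discharge: 41.9 cm³/s = 4.190e-05 m³/s.
Darcy's law rearranged: K = Q·L / (A·Δh) = 4.190e-05 × 0.345 / (0.003600 × 0.983) = 0.004085 m/s = 353.0 m/day.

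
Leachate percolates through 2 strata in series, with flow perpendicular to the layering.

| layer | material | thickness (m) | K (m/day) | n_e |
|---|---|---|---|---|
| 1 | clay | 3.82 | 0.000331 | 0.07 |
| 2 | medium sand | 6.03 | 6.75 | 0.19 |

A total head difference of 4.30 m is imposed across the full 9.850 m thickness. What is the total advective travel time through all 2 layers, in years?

10.4

With flow normal to the layers, continuity requires the same specific discharge q through every layer.
Σ(b_i/K_i) = 3.82/0.000331 + 6.03/6.75 = 11542 d.
q = Δh / Σ(b_i/K_i) = 4.30 / 11542 = 0.0003726 m/day.
In each layer the seepage velocity is v_i = q/n_i, so the layer transit time is t_i = b_i·n_i / q:
  layer 1 (clay): t_1 = 3.82 × 0.07 / 0.0003726 = 717.7 d
  layer 2 (medium sand): t_2 = 6.03 × 0.19 / 0.0003726 = 3075 d
Total t = Σ t_i = 3793 days = 10.38 years.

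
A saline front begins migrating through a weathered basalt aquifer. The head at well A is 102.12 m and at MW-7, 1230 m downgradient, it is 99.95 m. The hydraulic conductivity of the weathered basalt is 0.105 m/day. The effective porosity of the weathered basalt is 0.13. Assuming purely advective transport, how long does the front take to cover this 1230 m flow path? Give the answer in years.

Hydraulic gradient i = (102.12 − 99.95) / 1230 = 2.17 / 1230 = 0.001764.
Darcy flux q = K · i = 0.1050 × 0.001764 = 0.0001852 m/day.
Seepage velocity v = q / n_e = 0.0001852 / 0.13 = 0.001425 m/day.
Travel time t = L / v = 1230 / 0.001425 = 8.632e+05 days = 2363 years.

2360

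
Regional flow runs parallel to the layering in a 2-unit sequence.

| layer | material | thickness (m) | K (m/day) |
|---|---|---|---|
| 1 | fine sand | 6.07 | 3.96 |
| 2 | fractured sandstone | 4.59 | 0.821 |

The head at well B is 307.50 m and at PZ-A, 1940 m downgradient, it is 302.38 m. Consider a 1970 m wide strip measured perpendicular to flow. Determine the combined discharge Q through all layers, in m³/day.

145

Flow is parallel to layering, so each bed carries its own Darcy discharge and the transmissivities add.
Σ(K_i·b_i) = 3.96×6.07 + 0.821×4.59 = 27.81 m²/day.
Hydraulic gradient i = (307.50 − 302.38) / 1940 = 5.12 / 1940 = 0.002639.
Q = Σ(K_i·b_i) · W · i = 27.81 × 1970 × 0.002639 = 144.6 m³/day.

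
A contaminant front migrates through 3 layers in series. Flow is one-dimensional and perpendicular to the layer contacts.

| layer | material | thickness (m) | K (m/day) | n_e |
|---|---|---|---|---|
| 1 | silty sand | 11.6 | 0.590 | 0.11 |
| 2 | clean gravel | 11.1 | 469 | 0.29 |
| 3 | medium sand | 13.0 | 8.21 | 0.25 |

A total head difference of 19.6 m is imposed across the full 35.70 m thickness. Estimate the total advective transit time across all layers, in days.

With flow normal to the layers, continuity requires the same specific discharge q through every layer.
Σ(b_i/K_i) = 11.6/0.590 + 11.1/469 + 13.0/8.21 = 21.27 d.
q = Δh / Σ(b_i/K_i) = 19.6 / 21.27 = 0.9216 m/day.
In each layer the seepage velocity is v_i = q/n_i, so the layer transit time is t_i = b_i·n_i / q:
  layer 1 (silty sand): t_1 = 11.6 × 0.11 / 0.9216 = 1.385 d
  layer 2 (clean gravel): t_2 = 11.1 × 0.29 / 0.9216 = 3.493 d
  layer 3 (medium sand): t_3 = 13.0 × 0.25 / 0.9216 = 3.527 d
Total t = Σ t_i = 8.404 days.

8.40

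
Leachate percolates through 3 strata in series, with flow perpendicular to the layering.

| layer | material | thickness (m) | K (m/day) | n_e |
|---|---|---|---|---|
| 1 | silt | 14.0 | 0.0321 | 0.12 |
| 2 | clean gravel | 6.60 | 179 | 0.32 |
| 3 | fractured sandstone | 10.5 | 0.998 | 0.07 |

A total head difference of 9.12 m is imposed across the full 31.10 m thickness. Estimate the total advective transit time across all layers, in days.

With flow normal to the layers, continuity requires the same specific discharge q through every layer.
Σ(b_i/K_i) = 14.0/0.0321 + 6.60/179 + 10.5/0.998 = 446.7 d.
q = Δh / Σ(b_i/K_i) = 9.12 / 446.7 = 0.02042 m/day.
In each layer the seepage velocity is v_i = q/n_i, so the layer transit time is t_i = b_i·n_i / q:
  layer 1 (silt): t_1 = 14.0 × 0.12 / 0.02042 = 82.29 d
  layer 2 (clean gravel): t_2 = 6.60 × 0.32 / 0.02042 = 103.4 d
  layer 3 (fractured sandstone): t_3 = 10.5 × 0.07 / 0.02042 = 36.00 d
Total t = Σ t_i = 221.7 days.

222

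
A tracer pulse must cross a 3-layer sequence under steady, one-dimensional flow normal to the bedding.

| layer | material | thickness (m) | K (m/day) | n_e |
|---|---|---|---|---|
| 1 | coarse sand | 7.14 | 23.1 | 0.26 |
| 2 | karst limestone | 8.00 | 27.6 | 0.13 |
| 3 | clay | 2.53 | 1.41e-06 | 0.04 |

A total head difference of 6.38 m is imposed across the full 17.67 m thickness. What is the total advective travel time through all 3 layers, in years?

2310

With flow normal to the layers, continuity requires the same specific discharge q through every layer.
Σ(b_i/K_i) = 7.14/23.1 + 8.00/27.6 + 2.53/1.41e-06 = 1.794e+06 d.
q = Δh / Σ(b_i/K_i) = 6.38 / 1.794e+06 = 3.556e-06 m/day.
In each layer the seepage velocity is v_i = q/n_i, so the layer transit time is t_i = b_i·n_i / q:
  layer 1 (coarse sand): t_1 = 7.14 × 0.26 / 3.556e-06 = 5.221e+05 d
  layer 2 (karst limestone): t_2 = 8.00 × 0.13 / 3.556e-06 = 2.925e+05 d
  layer 3 (clay): t_3 = 2.53 × 0.04 / 3.556e-06 = 28462 d
Total t = Σ t_i = 8.431e+05 days = 2308 years.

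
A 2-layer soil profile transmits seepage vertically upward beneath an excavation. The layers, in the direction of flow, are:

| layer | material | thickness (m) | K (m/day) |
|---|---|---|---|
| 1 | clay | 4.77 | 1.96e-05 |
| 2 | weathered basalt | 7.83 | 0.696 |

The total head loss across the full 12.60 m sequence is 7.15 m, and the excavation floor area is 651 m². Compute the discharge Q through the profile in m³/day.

0.0191

Flow is perpendicular to layering, so the layers act in series and the equivalent K is the thickness-weighted harmonic mean.
Total thickness L = 4.77 + 7.83 = 12.60 m.
Σ(b_i/K_i) = 4.77/1.96e-05 + 7.83/0.696 = 2.434e+05 d.
K_eq = L / Σ(b_i/K_i) = 12.60 / 2.434e+05 = 5.177e-05 m/day.
Q = K_eq · A · (Δh/L) = 5.177e-05 × 651 × (7.15/12.60) = 0.01913 m³/day.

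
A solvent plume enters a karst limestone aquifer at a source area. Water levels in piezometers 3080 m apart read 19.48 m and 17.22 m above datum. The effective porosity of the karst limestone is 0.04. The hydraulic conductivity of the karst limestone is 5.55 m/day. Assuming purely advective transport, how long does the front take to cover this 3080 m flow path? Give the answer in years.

Hydraulic gradient i = (19.48 − 17.22) / 3080 = 2.26 / 3080 = 0.0007338.
Darcy flux q = K · i = 5.550 × 0.0007338 = 0.004072 m/day.
Seepage velocity v = q / n_e = 0.004072 / 0.04 = 0.1018 m/day.
Travel time t = L / v = 3080 / 0.1018 = 30252 days = 82.83 years.

82.8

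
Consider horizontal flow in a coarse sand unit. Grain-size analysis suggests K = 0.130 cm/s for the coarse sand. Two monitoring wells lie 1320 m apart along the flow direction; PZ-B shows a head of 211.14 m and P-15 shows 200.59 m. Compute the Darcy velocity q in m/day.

0.898

Convert K: 0.130 cm/s × 864 = 112.3 m/day.
Hydraulic gradient i = (211.14 − 200.59) / 1320 = 10.55 / 1320 = 0.007992.
Specific discharge q = K · i = 112.3 × 0.007992 = 0.8977 m/day.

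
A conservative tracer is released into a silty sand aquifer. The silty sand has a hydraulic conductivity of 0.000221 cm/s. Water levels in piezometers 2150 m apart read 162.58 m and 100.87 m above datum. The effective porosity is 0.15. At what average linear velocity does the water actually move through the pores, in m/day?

Convert K: 0.000221 cm/s × 864 = 0.1909 m/day.
Hydraulic gradient i = (162.58 − 100.87) / 2150 = 61.71 / 2150 = 0.02870.
Darcy flux q = K · i = 0.1909 × 0.02870 = 0.005481 m/day.
Seepage velocity v = q / n_e = 0.005481 / 0.15 = 0.03654 m/day.

0.0365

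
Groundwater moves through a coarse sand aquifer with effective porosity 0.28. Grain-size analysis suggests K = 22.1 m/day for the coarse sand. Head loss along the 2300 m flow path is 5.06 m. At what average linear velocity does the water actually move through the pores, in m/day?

Hydraulic gradient i = Δh / L = 5.06 / 2300 = 0.002200.
Darcy flux q = K · i = 22.10 × 0.002200 = 0.04862 m/day.
Seepage velocity v = q / n_e = 0.04862 / 0.28 = 0.1736 m/day.

0.174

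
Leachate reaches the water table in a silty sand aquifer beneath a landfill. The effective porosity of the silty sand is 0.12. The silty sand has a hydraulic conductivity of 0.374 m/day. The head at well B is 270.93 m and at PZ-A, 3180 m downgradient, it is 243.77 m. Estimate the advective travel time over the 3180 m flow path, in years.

Hydraulic gradient i = (270.93 − 243.77) / 3180 = 27.16 / 3180 = 0.008541.
Darcy flux q = K · i = 0.3740 × 0.008541 = 0.003194 m/day.
Seepage velocity v = q / n_e = 0.003194 / 0.12 = 0.02662 m/day.
Travel time t = L / v = 3180 / 0.02662 = 1.195e+05 days = 327.1 years.

327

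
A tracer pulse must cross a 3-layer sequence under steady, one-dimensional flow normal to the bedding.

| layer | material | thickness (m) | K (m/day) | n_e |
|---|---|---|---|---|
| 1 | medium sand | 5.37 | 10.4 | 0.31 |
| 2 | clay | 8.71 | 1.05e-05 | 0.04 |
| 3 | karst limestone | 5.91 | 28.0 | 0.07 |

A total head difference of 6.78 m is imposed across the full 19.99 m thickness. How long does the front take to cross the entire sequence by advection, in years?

813

With flow normal to the layers, continuity requires the same specific discharge q through every layer.
Σ(b_i/K_i) = 5.37/10.4 + 8.71/1.05e-05 + 5.91/28.0 = 8.295e+05 d.
q = Δh / Σ(b_i/K_i) = 6.78 / 8.295e+05 = 8.173e-06 m/day.
In each layer the seepage velocity is v_i = q/n_i, so the layer transit time is t_i = b_i·n_i / q:
  layer 1 (medium sand): t_1 = 5.37 × 0.31 / 8.173e-06 = 2.037e+05 d
  layer 2 (clay): t_2 = 8.71 × 0.04 / 8.173e-06 = 42626 d
  layer 3 (karst limestone): t_3 = 5.91 × 0.07 / 8.173e-06 = 50616 d
Total t = Σ t_i = 2.969e+05 days = 812.9 years.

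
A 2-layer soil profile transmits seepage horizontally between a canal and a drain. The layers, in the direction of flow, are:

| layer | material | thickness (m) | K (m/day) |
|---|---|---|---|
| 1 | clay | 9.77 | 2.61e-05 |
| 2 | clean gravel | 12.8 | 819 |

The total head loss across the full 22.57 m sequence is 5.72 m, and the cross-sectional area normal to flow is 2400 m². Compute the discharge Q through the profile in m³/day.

0.0367

Flow is perpendicular to layering, so the layers act in series and the equivalent K is the thickness-weighted harmonic mean.
Total thickness L = 9.77 + 12.8 = 22.57 m.
Σ(b_i/K_i) = 9.77/2.61e-05 + 12.8/819 = 3.743e+05 d.
K_eq = L / Σ(b_i/K_i) = 22.57 / 3.743e+05 = 6.029e-05 m/day.
Q = K_eq · A · (Δh/L) = 6.029e-05 × 2400 × (5.72/22.57) = 0.03667 m³/day.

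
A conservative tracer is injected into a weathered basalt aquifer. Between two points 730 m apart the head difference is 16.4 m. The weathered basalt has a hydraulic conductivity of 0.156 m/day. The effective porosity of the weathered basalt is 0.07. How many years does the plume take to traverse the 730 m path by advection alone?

Hydraulic gradient i = Δh / L = 16.4 / 730 = 0.02247.
Darcy flux q = K · i = 0.1560 × 0.02247 = 0.003505 m/day.
Seepage velocity v = q / n_e = 0.003505 / 0.07 = 0.05007 m/day.
Travel time t = L / v = 730 / 0.05007 = 14581 days = 39.92 years.

39.9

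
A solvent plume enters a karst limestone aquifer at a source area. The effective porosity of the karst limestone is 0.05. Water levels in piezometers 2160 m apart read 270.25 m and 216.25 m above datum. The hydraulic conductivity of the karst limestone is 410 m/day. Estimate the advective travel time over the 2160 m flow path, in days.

Hydraulic gradient i = (270.25 − 216.25) / 2160 = 54 / 2160 = 0.02500.
Darcy flux q = K · i = 410.0 × 0.02500 = 10.25 m/day.
Seepage velocity v = q / n_e = 10.25 / 0.05 = 205.0 m/day.
Travel time t = L / v = 2160 / 205.0 = 10.54 days.

10.5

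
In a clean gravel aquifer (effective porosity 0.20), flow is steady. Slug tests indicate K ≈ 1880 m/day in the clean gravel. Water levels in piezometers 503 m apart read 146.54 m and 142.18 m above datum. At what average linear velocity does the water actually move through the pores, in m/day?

Hydraulic gradient i = (146.54 − 142.18) / 503 = 4.36 / 503 = 0.008668.
Darcy flux q = K · i = 1880 × 0.008668 = 16.30 m/day.
Seepage velocity v = q / n_e = 16.30 / 0.20 = 81.48 m/day.

81.5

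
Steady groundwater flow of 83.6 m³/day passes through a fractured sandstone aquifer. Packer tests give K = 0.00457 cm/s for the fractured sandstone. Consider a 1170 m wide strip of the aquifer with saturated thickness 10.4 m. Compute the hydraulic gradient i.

Convert K: 0.00457 cm/s × 864 = 3.948 m/day.
Cross-sectional area A = 1170 × 10.4 = 12168 m².
From Q = K·A·i, i = Q / (K·A) = 83.6 / (3.948 × 12168) = 0.001740.

0.00174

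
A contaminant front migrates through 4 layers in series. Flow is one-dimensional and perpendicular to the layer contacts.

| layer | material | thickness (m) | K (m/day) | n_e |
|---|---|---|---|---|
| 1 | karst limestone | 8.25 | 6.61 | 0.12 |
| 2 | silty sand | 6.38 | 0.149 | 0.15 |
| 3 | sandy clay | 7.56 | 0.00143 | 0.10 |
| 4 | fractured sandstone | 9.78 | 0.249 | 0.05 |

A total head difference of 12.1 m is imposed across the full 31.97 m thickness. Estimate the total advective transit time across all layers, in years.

With flow normal to the layers, continuity requires the same specific discharge q through every layer.
Σ(b_i/K_i) = 8.25/6.61 + 6.38/0.149 + 7.56/0.00143 + 9.78/0.249 = 5370 d.
q = Δh / Σ(b_i/K_i) = 12.1 / 5370 = 0.002253 m/day.
In each layer the seepage velocity is v_i = q/n_i, so the layer transit time is t_i = b_i·n_i / q:
  layer 1 (karst limestone): t_1 = 8.25 × 0.12 / 0.002253 = 439.4 d
  layer 2 (silty sand): t_2 = 6.38 × 0.15 / 0.002253 = 424.7 d
  layer 3 (sandy clay): t_3 = 7.56 × 0.10 / 0.002253 = 335.5 d
  layer 4 (fractured sandstone): t_4 = 9.78 × 0.05 / 0.002253 = 217.0 d
Total t = Σ t_i = 1417 days = 3.879 years.

3.88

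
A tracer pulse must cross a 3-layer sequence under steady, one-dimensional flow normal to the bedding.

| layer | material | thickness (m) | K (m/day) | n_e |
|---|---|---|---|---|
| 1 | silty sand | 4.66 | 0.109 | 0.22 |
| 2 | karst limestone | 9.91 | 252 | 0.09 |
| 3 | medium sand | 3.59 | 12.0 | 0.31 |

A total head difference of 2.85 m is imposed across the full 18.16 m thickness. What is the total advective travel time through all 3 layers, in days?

With flow normal to the layers, continuity requires the same specific discharge q through every layer.
Σ(b_i/K_i) = 4.66/0.109 + 9.91/252 + 3.59/12.0 = 43.09 d.
q = Δh / Σ(b_i/K_i) = 2.85 / 43.09 = 0.06614 m/day.
In each layer the seepage velocity is v_i = q/n_i, so the layer transit time is t_i = b_i·n_i / q:
  layer 1 (silty sand): t_1 = 4.66 × 0.22 / 0.06614 = 15.50 d
  layer 2 (karst limestone): t_2 = 9.91 × 0.09 / 0.06614 = 13.49 d
  layer 3 (medium sand): t_3 = 3.59 × 0.31 / 0.06614 = 16.83 d
Total t = Σ t_i = 45.81 days.

45.8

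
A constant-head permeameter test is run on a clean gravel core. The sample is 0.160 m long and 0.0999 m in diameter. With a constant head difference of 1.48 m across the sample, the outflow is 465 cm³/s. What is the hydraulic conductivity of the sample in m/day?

Cross-sectional area A = π·(d/2)² = π × (0.0999/2)² = 0.007838 m².
Convert discharge: 465 cm³/s = 0.0004650 m³/s.
Darcy's law rearranged: K = Q·L / (A·Δh) = 0.0004650 × 0.160 / (0.007838 × 1.48) = 0.006413 m/s = 554.1 m/day.

554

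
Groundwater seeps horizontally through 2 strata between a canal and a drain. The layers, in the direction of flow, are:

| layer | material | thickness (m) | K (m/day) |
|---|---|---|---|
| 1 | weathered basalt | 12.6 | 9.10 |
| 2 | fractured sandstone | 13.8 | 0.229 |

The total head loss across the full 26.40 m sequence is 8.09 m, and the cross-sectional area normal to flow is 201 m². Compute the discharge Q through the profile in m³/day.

Flow is perpendicular to layering, so the layers act in series and the equivalent K is the thickness-weighted harmonic mean.
Total thickness L = 12.6 + 13.8 = 26.40 m.
Σ(b_i/K_i) = 12.6/9.10 + 13.8/0.229 = 61.65 d.
K_eq = L / Σ(b_i/K_i) = 26.40 / 61.65 = 0.4282 m/day.
Q = K_eq · A · (Δh/L) = 0.4282 × 201 × (8.09/26.40) = 26.38 m³/day.

26.4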